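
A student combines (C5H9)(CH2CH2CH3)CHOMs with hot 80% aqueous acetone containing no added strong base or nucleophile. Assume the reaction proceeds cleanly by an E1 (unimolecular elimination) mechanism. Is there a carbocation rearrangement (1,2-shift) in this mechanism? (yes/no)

yes

The first-formed carbocation is secondary.
The adjacent cyclopentyl carbon already bears 2 other carbon substituents and has a hydrogen to migrate; after a 1,2-hydride shift from that carbon the positive charge sits on a tertiary centre.
Tertiary is more stable than secondary, so the shift occurs.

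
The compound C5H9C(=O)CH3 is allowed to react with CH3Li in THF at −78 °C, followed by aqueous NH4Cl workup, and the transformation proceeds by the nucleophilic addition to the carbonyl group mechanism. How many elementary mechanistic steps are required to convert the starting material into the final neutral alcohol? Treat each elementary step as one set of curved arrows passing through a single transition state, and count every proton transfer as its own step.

2

Step 1: A lone pair / filled orbital on the carbanion-like carbon of CH3Li attacks the electrophilic carbonyl carbon; the π(C=O) electrons shift onto oxygen, producing a tetrahedral alkoxide intermediate.
Step 2: Protonation of the alkoxide by aqueous NH4Cl workup furnishes an alcohol.
Total: 2 elementary steps.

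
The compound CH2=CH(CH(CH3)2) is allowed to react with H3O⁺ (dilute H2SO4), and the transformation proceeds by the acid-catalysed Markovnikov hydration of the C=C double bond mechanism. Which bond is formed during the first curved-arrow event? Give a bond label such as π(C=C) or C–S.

C–H

Step 1: Electrophilic addition begins with the π(C=C) electrons forming a bond to the proton of H3O⁺. Following Markovnikov's rule, the resulting cation is secondary. H2O is released.
The bond formed in this step is the C–H bond.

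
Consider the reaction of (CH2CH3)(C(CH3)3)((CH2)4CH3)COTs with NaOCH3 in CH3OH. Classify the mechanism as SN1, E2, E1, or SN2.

Conditions: a strong base with a tertiary substrate bearing a β-hydrogen.
These conditions are the textbook signature of the E2 pathway.
A strong (often hindered) base removes a β-H in concert with loss of the leaving group — bimolecular elimination.

E2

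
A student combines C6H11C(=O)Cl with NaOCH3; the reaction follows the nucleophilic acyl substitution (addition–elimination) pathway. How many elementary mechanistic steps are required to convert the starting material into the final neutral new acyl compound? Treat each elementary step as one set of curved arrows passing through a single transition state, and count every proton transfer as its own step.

2

Step 1: CH3O⁻ adds to the carbonyl carbon; the C=O π electrons shift onto oxygen and a tetrahedral alkoxide intermediate forms.
Step 2: An oxygen lone pair re-forms the C=O π bond as the C–Cl σ-bond breaks; Cl⁻ is expelled.
Total: 2 elementary steps.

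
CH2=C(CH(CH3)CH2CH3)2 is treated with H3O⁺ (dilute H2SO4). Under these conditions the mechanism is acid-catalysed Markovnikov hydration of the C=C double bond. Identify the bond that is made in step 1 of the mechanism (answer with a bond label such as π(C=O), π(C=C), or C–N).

Step 1: Protonation of the alkene by H3O⁺: the π bond acts as the nucleophile and picks up H⁺, giving the more stable (Markovnikov) tertiary carbocation. H2O is released.
The bond formed in this step is the C–H bond.

C–H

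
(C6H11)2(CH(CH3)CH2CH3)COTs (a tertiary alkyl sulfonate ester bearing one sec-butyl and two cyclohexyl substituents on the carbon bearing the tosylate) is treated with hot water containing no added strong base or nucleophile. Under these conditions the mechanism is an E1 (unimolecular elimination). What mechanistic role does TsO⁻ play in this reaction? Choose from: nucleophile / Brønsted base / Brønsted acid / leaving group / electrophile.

Step 1: Unassisted departure of TsO⁻ (taking the C–O bonding pair) generates a tertiary carbocation.
TsO⁻ departs with both electrons of the breaking σ-bond — that is the definition of a leaving group.

leaving group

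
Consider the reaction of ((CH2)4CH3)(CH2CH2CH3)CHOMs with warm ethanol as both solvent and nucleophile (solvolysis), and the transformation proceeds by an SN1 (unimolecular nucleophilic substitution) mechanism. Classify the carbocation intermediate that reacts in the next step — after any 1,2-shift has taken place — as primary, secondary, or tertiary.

Step 1: Ionisation: the C–O σ-bond cleaves heterolytically; both bonding electrons depart with MsO⁻, leaving a secondary carbocation at the α-carbon.
No single 1,2-shift to an adjacent carbon would give a more-substituted cation, so no rearrangement occurs.

secondary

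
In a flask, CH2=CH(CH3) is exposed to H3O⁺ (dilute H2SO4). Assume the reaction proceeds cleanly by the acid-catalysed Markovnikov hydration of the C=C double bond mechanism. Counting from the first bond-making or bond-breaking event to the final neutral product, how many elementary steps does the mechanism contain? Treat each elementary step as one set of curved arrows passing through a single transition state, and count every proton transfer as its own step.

Step 1: Protonation of the alkene by H3O⁺: the π bond acts as the nucleophile and picks up H⁺, giving the more stable (Markovnikov) secondary carbocation. H2O is released.
(No 1,2-shift: no single shift to an adjacent carbon would give a more stable cation.)
Step 2: A lone pair on the oxygen of H2O attacks the carbocation, forming a C–O bond and an oxonium ion (a protonated alcohol).
Step 3: Proton transfer from the O–H of the oxonium ion to H2O completes the catalytic cycle and yields the alcohol.
Total: 3 elementary steps.

3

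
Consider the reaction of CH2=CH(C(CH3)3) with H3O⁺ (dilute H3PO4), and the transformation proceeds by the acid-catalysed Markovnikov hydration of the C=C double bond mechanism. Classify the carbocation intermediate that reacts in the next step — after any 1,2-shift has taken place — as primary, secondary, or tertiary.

tertiary

Step 1: Electrophilic addition begins with the π(C=C) electrons forming a bond to the proton of H3O⁺. Following Markovnikov's rule, the resulting cation is secondary. H2O is released.
Step 2: A 1,2-methyl shift from the adjacent tert-butyl carbon moves the positive charge from the secondary centre to an adjacent carbon, generating a more stable tertiary carbocation.
The cation rearranges from secondary to tertiary via a 1,2-methyl shift from the adjacent tert-butyl carbon; the tertiary cation is what reacts next.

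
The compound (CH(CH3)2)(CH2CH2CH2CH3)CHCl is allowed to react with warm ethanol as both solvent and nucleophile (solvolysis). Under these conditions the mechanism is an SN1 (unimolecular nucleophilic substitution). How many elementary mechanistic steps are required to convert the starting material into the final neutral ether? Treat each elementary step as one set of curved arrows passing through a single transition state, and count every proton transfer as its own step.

Step 1: Ionisation: the C–Cl σ-bond cleaves heterolytically; both bonding electrons depart with Cl⁻, leaving a secondary carbocation at the α-carbon.
Step 2: A hydride (H with its bonding pair) migrates from the adjacent isopropyl carbon to the cationic centre — a 1,2-hydride shift — upgrading the secondary cation to a tertiary one.
Step 3: Nucleophilic capture: the oxygen of CH3CH2OH bonds to the cationic carbon, producing an oxonium-ion intermediate.
Step 4: Deprotonation of the oxonium oxygen by solvent ethanol yields the neutral ether.
Total: 4 elementary steps.

4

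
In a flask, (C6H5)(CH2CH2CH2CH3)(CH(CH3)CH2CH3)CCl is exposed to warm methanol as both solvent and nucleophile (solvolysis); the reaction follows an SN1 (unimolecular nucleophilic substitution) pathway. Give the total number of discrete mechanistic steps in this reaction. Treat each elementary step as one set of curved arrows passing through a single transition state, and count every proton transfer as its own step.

3

Step 1: The C–Cl bond breaks with both electrons going to the chloride; Cl⁻ leaves and a tertiary carbocation remains.
(No 1,2-shift: no single shift to an adjacent carbon would give a more stable cation.)
Step 2: Nucleophilic capture: the oxygen of CH3OH bonds to the cationic carbon, producing an oxonium-ion intermediate.
Step 3: Deprotonation of the oxonium oxygen by solvent methanol yields the neutral ether.
Total: 3 elementary steps.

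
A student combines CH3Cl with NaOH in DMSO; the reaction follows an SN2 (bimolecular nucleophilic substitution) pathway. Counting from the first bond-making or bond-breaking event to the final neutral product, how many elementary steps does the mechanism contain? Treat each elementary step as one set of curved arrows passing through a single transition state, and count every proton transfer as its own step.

1

Step 1: OH⁻ attacks the back face of the α-carbon while Cl⁻ departs with the C–Cl bonding pair — a single concerted displacement through a pentacoordinate transition state.
Total: 1 elementary step.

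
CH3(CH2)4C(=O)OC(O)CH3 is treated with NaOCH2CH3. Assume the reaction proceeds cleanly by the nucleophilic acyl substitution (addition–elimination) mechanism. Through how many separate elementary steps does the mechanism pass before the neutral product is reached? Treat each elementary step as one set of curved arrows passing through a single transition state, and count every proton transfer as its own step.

2

Step 1: Nucleophilic addition of CH3CH2O⁻ to the acyl carbon breaks the π(C=O) bond and yields a tetrahedral, anionic intermediate.
Step 2: An oxygen lone pair re-forms the C=O π bond as the C–O σ-bond breaks; CH3CO2⁻ is expelled.
Total: 2 elementary steps.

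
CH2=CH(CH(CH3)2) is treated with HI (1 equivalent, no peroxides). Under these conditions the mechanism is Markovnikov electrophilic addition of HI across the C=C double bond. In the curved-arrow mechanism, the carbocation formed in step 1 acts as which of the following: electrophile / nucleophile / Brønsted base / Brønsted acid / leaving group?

electrophile

Step 3: The I⁻ anion donates a lone pair to the carbocation, forming the new C–I σ-bond and giving the neutral alkyl halide.
The carbocation formed in step 1 accepts an electron pair into an empty or π* orbital — it is the electrophile.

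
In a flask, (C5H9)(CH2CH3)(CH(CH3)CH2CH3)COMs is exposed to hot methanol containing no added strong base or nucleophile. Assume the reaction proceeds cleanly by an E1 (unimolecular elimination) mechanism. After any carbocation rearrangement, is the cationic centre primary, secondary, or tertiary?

tertiary

Step 1: Ionisation: the C–O σ-bond cleaves heterolytically; both bonding electrons depart with MsO⁻, leaving a tertiary carbocation at the α-carbon.
No single 1,2-shift to an adjacent carbon would give a more-substituted cation, so no rearrangement occurs.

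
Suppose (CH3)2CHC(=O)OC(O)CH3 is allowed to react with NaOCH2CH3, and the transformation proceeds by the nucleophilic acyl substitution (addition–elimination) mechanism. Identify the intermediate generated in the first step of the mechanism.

Step 1: CH3CH2O⁻ adds to the carbonyl carbon; the C=O π electrons shift onto oxygen and a tetrahedral alkoxide intermediate forms.
After step 1 the species present is a tetrahedral intermediate.

tetrahedral intermediate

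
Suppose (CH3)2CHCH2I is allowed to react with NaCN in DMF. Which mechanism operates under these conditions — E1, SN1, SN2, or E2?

Conditions: a primary substrate with a strong nucleophile in the polar aprotic solvent DMF.
These conditions are the textbook signature of the SN2 pathway.
An unhindered substrate with a strong nucleophile in a polar aprotic solvent favours one-step backside displacement.

SN2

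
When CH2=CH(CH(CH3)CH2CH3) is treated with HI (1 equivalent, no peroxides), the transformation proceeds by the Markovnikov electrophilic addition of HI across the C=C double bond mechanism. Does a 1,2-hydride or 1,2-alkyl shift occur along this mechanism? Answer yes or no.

The first-formed carbocation is secondary.
The adjacent sec-butyl carbon already bears 2 other carbon substituents and has a hydrogen to migrate; after a 1,2-hydride shift from that carbon the positive charge sits on a tertiary centre.
Tertiary is more stable than secondary, so the shift occurs.

yes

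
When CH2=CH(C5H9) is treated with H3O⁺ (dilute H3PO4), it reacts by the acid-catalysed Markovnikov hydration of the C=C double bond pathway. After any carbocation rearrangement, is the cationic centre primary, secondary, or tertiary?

tertiary

Step 1: Electrophilic addition begins with the π(C=C) electrons forming a bond to the proton of H3O⁺. Following Markovnikov's rule, the resulting cation is secondary. H2O is released.
Step 2: A 1,2-hydride shift from the adjacent cyclopentyl carbon moves the positive charge from the secondary centre to an adjacent carbon, generating a more stable tertiary carbocation.
The cation rearranges from secondary to tertiary via a 1,2-hydride shift from the adjacent cyclopentyl carbon; the tertiary cation is what reacts next.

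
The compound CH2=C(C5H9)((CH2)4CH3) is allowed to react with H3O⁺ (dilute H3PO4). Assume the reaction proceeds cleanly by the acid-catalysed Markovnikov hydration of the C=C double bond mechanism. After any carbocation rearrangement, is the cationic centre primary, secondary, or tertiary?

Step 1: Electrophilic addition begins with the π(C=C) electrons forming a bond to the proton of H3O⁺. Following Markovnikov's rule, the resulting cation is tertiary. H2O is released.
No single 1,2-shift to an adjacent carbon would give a more-substituted cation, so no rearrangement occurs.

tertiary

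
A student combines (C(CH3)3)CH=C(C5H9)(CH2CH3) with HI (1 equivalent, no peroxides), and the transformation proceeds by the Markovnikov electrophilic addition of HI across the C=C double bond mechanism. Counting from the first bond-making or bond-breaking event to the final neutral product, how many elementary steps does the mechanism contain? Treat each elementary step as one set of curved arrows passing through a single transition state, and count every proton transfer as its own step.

Step 1: Protonation of the alkene by HI: the π bond acts as the nucleophile and picks up H⁺, giving the more stable (Markovnikov) tertiary carbocation. The H–I bond breaks heterolytically, releasing I⁻.
(No 1,2-shift: no single shift to an adjacent carbon would give a more stable cation.)
Step 2: I⁻ captures the cation: a lone pair on I⁻ fills the empty p orbital, producing the alkyl halide product.
Total: 2 elementary steps.

2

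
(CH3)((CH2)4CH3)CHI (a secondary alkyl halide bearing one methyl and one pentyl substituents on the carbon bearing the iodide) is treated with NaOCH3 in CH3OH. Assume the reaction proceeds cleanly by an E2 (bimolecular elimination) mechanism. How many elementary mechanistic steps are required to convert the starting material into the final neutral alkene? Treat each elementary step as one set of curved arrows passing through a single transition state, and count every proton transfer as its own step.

1

Step 1: In one step, CH3O⁻ pulls off a β-proton, the C–I bond cleaves, and a C=C double bond forms between the α- and β-carbons (E2, anti elimination).
Total: 1 elementary step.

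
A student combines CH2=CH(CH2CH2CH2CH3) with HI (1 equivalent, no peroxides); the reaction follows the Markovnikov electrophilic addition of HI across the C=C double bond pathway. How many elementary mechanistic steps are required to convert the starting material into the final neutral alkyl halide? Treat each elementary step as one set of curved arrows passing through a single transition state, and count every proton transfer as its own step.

2

Step 1: The π electrons of the C=C bond attack a proton of HI; Markovnikov addition places the new C–H on the less-substituted alkene carbon, so the positive charge ends up on the more-substituted carbon — a secondary carbocation. The H–I bond breaks heterolytically, releasing I⁻.
(No 1,2-shift: no single shift to an adjacent carbon would give a more stable cation.)
Step 2: I⁻ captures the cation: a lone pair on I⁻ fills the empty p orbital, producing the alkyl halide product.
Total: 2 elementary steps.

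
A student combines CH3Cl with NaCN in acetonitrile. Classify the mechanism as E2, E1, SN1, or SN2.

Conditions: a methyl substrate with a strong nucleophile in the polar aprotic solvent acetonitrile.
These conditions are the textbook signature of the SN2 pathway.
An unhindered substrate with a strong nucleophile in a polar aprotic solvent favours one-step backside displacement.

SN2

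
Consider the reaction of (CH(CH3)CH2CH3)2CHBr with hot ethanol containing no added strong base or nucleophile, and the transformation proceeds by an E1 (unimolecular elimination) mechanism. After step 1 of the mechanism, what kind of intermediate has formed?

secondary carbocation

Step 1: Rate-determining heterolysis of the C–Br bond gives Br⁻ and a secondary carbocation.
After step 1 the species present is a secondary carbocation.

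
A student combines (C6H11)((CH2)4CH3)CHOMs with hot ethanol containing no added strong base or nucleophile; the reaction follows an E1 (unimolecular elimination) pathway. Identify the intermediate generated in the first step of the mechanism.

secondary carbocation

Step 1: Unassisted departure of MsO⁻ (taking the C–O bonding pair) generates a secondary carbocation.
After step 1 the species present is a secondary carbocation.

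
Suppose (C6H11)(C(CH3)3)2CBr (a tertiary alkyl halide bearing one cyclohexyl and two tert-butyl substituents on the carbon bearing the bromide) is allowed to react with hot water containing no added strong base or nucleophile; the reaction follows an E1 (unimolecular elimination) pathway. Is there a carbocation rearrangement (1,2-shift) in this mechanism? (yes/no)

no

The first-formed carbocation is tertiary.
No single 1,2-shift to an adjacent carbon would produce a more-substituted cation than the one already present, so no rearrangement occurs.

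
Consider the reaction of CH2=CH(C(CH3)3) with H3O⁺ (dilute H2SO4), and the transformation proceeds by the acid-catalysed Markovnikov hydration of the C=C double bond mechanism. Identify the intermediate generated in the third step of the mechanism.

Step 1: The π electrons of the C=C bond attack a proton of H3O⁺; Markovnikov addition places the new C–H on the less-substituted alkene carbon, so the positive charge ends up on the more-substituted carbon — a secondary carbocation. H2O is released.
Step 2: A methyl group with its bonding pair migrates from the adjacent tert-butyl carbon to the cationic centre — a 1,2-methyl shift — upgrading the secondary cation to a tertiary one.
Step 3: Nucleophilic capture of the cation by H2O produces the protonated alcohol (an oxonium ion).
After step 3 the species present is an oxonium ion.

oxonium ion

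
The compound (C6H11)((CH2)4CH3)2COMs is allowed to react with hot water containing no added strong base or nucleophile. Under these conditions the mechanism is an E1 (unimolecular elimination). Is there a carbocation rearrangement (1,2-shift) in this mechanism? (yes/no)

no

The first-formed carbocation is tertiary.
No single 1,2-shift to an adjacent carbon would produce a more-substituted cation than the one already present, so no rearrangement occurs.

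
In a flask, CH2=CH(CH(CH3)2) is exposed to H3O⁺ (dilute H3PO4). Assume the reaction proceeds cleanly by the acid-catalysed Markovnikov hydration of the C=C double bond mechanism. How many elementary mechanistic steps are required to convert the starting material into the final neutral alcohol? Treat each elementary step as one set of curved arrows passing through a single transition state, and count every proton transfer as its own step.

Step 1: Electrophilic addition begins with the π(C=C) electrons forming a bond to the proton of H3O⁺. Following Markovnikov's rule, the resulting cation is secondary. H2O is released.
Step 2: A hydride (H with its bonding pair) migrates from the adjacent isopropyl carbon to the cationic centre — a 1,2-hydride shift — upgrading the secondary cation to a tertiary one.
Step 3: Nucleophilic capture of the cation by H2O produces the protonated alcohol (an oxonium ion).
Step 4: H2O removes a proton from the oxonium oxygen, regenerating H3O⁺ and giving the neutral alcohol.
Total: 4 elementary steps.

4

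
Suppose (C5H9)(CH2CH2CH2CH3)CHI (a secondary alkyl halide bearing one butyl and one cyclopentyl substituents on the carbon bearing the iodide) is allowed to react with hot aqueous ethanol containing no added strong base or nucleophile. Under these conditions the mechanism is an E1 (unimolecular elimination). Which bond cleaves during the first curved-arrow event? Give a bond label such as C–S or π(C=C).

C–I

Step 1: Unassisted departure of I⁻ (taking the C–I bonding pair) generates a secondary carbocation.
The bond broken in this step is the C–I bond.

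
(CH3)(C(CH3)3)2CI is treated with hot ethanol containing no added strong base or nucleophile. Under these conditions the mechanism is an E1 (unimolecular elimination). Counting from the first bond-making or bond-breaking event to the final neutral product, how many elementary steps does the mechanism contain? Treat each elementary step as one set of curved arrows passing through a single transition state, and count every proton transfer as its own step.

Step 1: Ionisation: the C–I σ-bond cleaves heterolytically; both bonding electrons depart with I⁻, leaving a tertiary carbocation at the α-carbon.
(No 1,2-shift: no single shift to an adjacent carbon would give a more stable cation.)
Step 2: Loss of a β-proton to an ethanol molecule of the solvent: the C–H bonding pair collapses toward the cationic carbon to form the C=C π bond, yielding the alkene.
Total: 2 elementary steps.

2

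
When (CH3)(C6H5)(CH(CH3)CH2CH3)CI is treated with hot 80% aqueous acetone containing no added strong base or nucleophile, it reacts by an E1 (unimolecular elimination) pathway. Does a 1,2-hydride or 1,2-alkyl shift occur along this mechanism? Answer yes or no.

no

The first-formed carbocation is tertiary.
No single 1,2-shift to an adjacent carbon would produce a more-substituted cation than the one already present, so no rearrangement occurs.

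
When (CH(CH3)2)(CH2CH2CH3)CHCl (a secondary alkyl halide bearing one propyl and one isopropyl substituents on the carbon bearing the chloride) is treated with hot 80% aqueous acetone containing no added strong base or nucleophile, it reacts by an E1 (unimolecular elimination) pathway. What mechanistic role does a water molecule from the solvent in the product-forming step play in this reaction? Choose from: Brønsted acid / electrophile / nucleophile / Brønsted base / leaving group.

Brønsted base

Step 3: A water molecule (solvent) deprotonates a β-carbon; as the C–H bond breaks, those electrons form the new alkene π bond.
A water molecule from the solvent in the product-forming step accepts a proton in a proton-transfer step — a Brønsted base.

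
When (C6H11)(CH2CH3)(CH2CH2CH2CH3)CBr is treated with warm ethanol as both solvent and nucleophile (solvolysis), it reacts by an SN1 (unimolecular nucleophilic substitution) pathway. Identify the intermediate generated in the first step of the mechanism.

Step 1: The C–Br bond breaks with both electrons going to the bromide; Br⁻ leaves and a tertiary carbocation remains.
After step 1 the species present is a tertiary carbocation.

tertiary carbocation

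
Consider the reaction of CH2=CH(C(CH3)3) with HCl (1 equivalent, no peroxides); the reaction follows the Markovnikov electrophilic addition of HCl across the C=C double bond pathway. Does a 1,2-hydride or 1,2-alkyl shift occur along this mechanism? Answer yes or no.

yes

The first-formed carbocation is secondary.
The adjacent tert-butyl carbon has no hydrogen but bears methyl groups; migration of one methyl with its bonding pair (a 1,2-methyl shift) places the charge on a tertiary centre.
Tertiary is more stable than secondary, so the shift occurs.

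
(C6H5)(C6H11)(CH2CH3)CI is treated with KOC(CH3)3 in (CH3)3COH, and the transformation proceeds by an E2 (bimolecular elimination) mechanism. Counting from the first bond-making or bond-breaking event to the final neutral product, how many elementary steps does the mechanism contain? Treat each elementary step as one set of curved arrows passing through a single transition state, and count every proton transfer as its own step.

1

Step 1: In one step, (CH3)3CO⁻ pulls off a β-proton, the C–I bond cleaves, and a C=C double bond forms between the α- and β-carbons (E2, anti elimination).
Total: 1 elementary step.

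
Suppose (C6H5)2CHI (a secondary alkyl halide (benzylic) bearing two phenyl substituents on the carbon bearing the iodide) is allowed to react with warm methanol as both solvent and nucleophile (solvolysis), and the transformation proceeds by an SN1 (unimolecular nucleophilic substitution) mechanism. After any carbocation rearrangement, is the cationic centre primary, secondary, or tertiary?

Step 1: Rate-determining heterolysis of the C–I bond gives I⁻ and a secondary carbocation.
No single 1,2-shift to an adjacent carbon would give a more-substituted cation, so no rearrangement occurs.

secondary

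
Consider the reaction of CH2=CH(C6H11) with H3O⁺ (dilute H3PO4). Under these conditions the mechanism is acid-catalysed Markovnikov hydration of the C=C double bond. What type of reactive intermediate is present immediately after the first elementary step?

secondary carbocation

Step 1: The π electrons of the C=C bond attack a proton of H3O⁺; Markovnikov addition places the new C–H on the less-substituted alkene carbon, so the positive charge ends up on the more-substituted carbon — a secondary carbocation. H2O is released.
After step 1 the species present is a secondary carbocation.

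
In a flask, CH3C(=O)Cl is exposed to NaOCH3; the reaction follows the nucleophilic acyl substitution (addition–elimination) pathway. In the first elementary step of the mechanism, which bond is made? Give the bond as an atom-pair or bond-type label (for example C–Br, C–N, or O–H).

C–O

Step 1: Nucleophilic addition of CH3O⁻ to the acyl carbon breaks the π(C=O) bond and yields a tetrahedral, anionic intermediate.
The bond formed in this step is the C–O bond.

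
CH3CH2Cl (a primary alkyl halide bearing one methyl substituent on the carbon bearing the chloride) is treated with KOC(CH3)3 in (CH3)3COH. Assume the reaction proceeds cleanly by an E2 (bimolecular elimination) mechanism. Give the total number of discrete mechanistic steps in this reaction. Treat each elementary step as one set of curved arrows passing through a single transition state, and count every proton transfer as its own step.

Step 1: In one step, (CH3)3CO⁻ pulls off a β-proton, the C–Cl bond cleaves, and a C=C double bond forms between the α- and β-carbons (E2, anti elimination).
Total: 1 elementary step.

1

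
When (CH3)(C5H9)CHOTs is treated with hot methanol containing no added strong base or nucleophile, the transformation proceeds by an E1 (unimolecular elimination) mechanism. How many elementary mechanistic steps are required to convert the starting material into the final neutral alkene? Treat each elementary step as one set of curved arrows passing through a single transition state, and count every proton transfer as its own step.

3

Step 1: Unassisted departure of TsO⁻ (taking the C–O bonding pair) generates a secondary carbocation.
Step 2: Carbocation rearrangement: a 1,2-hydride shift from the adjacent cyclopentyl carbon converts the initially-formed secondary cation into the more stable tertiary cation.
Step 3: A weak base (a methanol molecule from the solvent) removes a proton from a carbon adjacent to the cationic centre; the electrons of that C–H bond become the new π(C=C) bond, giving the alkene.
Total: 3 elementary steps.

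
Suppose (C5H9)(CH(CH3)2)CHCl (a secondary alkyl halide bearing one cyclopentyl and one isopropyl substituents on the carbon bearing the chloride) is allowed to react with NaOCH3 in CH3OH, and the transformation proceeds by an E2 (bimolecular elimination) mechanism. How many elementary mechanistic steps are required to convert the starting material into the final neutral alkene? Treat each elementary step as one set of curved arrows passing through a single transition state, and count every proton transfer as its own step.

1

Step 1: The strong base CH3O⁻ removes a β-hydrogen; in the same concerted event the electrons of the breaking C–H bond form the new π(C=C) bond and the C–Cl σ-bond breaks, expelling Cl⁻. Anti-periplanar geometry; one transition state.
Total: 1 elementary step.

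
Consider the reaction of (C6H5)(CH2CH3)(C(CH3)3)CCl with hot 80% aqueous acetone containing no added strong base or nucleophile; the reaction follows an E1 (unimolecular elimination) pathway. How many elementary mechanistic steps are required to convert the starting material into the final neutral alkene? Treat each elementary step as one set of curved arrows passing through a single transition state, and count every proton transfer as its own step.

Step 1: Ionisation: the C–Cl σ-bond cleaves heterolytically; both bonding electrons depart with Cl⁻, leaving a tertiary carbocation at the α-carbon.
(No 1,2-shift: no single shift to an adjacent carbon would give a more stable cation.)
Step 2: Loss of a β-proton to a water molecule of the solvent: the C–H bonding pair collapses toward the cationic carbon to form the C=C π bond, yielding the alkene.
Total: 2 elementary steps.

2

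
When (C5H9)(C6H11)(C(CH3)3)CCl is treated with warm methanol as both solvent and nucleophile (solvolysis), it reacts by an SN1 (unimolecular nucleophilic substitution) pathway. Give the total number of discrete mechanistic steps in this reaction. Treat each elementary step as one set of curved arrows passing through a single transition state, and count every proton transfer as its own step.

Step 1: The C–Cl bond breaks with both electrons going to the chloride; Cl⁻ leaves and a tertiary carbocation remains.
(No 1,2-shift: no single shift to an adjacent carbon would give a more stable cation.)
Step 2: Nucleophilic capture: the oxygen of CH3OH bonds to the cationic carbon, producing an oxonium-ion intermediate.
Step 3: Deprotonation of the oxonium oxygen by solvent methanol yields the neutral ether.
Total: 3 elementary steps.

3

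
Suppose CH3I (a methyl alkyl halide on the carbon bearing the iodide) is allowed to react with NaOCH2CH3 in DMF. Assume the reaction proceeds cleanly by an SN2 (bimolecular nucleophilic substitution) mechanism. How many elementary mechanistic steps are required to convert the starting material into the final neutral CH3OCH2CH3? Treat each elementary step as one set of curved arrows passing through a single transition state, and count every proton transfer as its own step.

1

Step 1: The ethoxide nucleophile donates a lone pair from O to the α-carbon in a backside attack; simultaneously the C–I σ-bond breaks and both of its electrons leave with I⁻. One concerted step with inversion of configuration.
Total: 1 elementary step.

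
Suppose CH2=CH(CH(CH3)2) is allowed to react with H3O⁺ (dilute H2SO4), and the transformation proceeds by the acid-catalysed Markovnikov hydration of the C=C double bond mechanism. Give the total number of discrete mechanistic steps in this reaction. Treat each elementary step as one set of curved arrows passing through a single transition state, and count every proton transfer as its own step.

Step 1: Protonation of the alkene by H3O⁺: the π bond acts as the nucleophile and picks up H⁺, giving the more stable (Markovnikov) secondary carbocation. H2O is released.
Step 2: A 1,2-hydride shift from the adjacent isopropyl carbon moves the positive charge from the secondary centre to an adjacent carbon, generating a more stable tertiary carbocation.
Step 3: Nucleophilic capture of the cation by H2O produces the protonated alcohol (an oxonium ion).
Step 4: H2O removes a proton from the oxonium oxygen, regenerating H3O⁺ and giving the neutral alcohol.
Total: 4 elementary steps.

4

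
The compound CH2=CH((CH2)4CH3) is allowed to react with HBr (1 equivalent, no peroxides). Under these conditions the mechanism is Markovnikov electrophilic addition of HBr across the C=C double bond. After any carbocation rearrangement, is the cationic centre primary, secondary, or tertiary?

secondary

Step 1: Protonation of the alkene by HBr: the π bond acts as the nucleophile and picks up H⁺, giving the more stable (Markovnikov) secondary carbocation. The H–Br bond breaks heterolytically, releasing Br⁻.
No single 1,2-shift to an adjacent carbon would give a more-substituted cation, so no rearrangement occurs.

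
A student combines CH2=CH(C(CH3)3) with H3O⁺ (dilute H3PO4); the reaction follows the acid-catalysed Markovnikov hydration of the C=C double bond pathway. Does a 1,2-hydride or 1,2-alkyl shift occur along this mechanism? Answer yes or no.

The first-formed carbocation is secondary.
The adjacent tert-butyl carbon has no hydrogen but bears methyl groups; migration of one methyl with its bonding pair (a 1,2-methyl shift) places the charge on a tertiary centre.
Tertiary is more stable than secondary, so the shift occurs.

yes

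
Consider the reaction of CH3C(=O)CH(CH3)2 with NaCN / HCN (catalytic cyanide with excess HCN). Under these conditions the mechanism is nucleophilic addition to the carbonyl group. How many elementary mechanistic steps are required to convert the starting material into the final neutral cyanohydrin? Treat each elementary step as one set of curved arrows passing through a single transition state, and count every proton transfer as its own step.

2

Step 1: CN⁻ attacks the sp² carbonyl carbon; the C=O π bond breaks and the electrons end up as a lone pair on the alkoxide oxygen of the tetrahedral intermediate.
Step 2: Proton transfer from HCN to the alkoxide furnishes a cyanohydrin (and releases another CN⁻ to continue the reaction).
Total: 2 elementary steps.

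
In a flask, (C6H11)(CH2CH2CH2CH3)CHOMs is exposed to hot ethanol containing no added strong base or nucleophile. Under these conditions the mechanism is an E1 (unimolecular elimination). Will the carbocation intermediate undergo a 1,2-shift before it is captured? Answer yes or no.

yes

The first-formed carbocation is secondary.
The adjacent cyclohexyl carbon already bears 2 other carbon substituents and has a hydrogen to migrate; after a 1,2-hydride shift from that carbon the positive charge sits on a tertiary centre.
Tertiary is more stable than secondary, so the shift occurs.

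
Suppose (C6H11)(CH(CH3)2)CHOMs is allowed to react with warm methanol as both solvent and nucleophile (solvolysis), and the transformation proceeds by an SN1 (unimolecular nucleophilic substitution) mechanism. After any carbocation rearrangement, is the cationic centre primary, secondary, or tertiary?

Step 1: Ionisation: the C–O σ-bond cleaves heterolytically; both bonding electrons depart with MsO⁻, leaving a secondary carbocation at the α-carbon.
Step 2: A 1,2-hydride shift from the adjacent isopropyl carbon moves the positive charge from the secondary centre to an adjacent carbon, generating a more stable tertiary carbocation.
The cation rearranges from secondary to tertiary via a 1,2-hydride shift from the adjacent isopropyl carbon; the tertiary cation is what reacts next.

tertiary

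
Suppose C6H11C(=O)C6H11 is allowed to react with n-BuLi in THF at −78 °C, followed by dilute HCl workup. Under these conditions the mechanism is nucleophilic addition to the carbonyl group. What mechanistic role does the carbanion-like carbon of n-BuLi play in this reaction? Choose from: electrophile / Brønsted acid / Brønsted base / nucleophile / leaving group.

Step 1: A lone pair / filled orbital on the carbanion-like carbon of n-BuLi attacks the electrophilic carbonyl carbon; the π(C=O) electrons shift onto oxygen, producing a tetrahedral alkoxide intermediate.
The carbanion-like carbon of n-BuLi donates an electron pair to form a new σ-bond to carbon — it is the nucleophile.

nucleophile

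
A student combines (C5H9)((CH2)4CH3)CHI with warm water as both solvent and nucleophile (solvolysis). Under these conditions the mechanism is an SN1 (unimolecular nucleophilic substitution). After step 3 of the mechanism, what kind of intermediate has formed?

Step 1: Ionisation: the C–I σ-bond cleaves heterolytically; both bonding electrons depart with I⁻, leaving a secondary carbocation at the α-carbon.
Step 2: A 1,2-hydride shift from the adjacent cyclopentyl carbon moves the positive charge from the secondary centre to an adjacent carbon, generating a more stable tertiary carbocation.
Step 3: A lone pair on the oxygen of H2O attacks the carbocation, forming a new C–O σ-bond and an oxonium ion.
After step 3 the species present is an oxonium ion.

oxonium ion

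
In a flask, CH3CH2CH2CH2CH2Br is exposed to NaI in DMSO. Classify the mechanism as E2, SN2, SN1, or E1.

SN2

Conditions: a primary substrate with a strong nucleophile in the polar aprotic solvent DMSO.
These conditions are the textbook signature of the SN2 pathway.
An unhindered substrate with a strong nucleophile in a polar aprotic solvent favours one-step backside displacement.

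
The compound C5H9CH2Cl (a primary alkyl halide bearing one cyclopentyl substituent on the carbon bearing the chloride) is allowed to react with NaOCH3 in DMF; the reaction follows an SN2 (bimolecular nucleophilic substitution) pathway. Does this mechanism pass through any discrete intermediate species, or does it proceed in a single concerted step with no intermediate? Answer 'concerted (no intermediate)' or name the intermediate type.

concerted (no intermediate)

The methoxide nucleophile donates a lone pair from O to the α-carbon in a backside attack; simultaneously the C–Cl σ-bond breaks and both of its electrons leave with Cl⁻. One concerted step with inversion of configuration.
All bond changes occur in one transition state; no discrete intermediate is formed.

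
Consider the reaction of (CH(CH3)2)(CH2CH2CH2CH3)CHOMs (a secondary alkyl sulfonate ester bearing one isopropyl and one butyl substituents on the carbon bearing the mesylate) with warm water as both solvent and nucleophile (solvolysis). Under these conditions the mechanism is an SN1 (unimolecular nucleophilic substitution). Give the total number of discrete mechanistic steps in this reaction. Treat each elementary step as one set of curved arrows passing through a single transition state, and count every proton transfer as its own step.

Step 1: The C–O bond breaks with both electrons going to the mesylate; MsO⁻ leaves and a secondary carbocation remains.
Step 2: A 1,2-hydride shift from the adjacent isopropyl carbon moves the positive charge from the secondary centre to an adjacent carbon, generating a more stable tertiary carbocation.
Step 3: H2O donates an oxygen lone pair into the empty p orbital of the cation, giving a protonated alcohol (an oxonium ion).
Step 4: Deprotonation of the oxonium oxygen by solvent water yields the neutral alcohol.
Total: 4 elementary steps.

4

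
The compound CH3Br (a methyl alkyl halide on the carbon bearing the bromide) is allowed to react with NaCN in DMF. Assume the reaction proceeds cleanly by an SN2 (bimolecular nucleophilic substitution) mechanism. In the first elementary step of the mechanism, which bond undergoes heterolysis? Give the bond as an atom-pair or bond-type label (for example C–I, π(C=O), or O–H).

Step 1: The cyanide nucleophile donates a lone pair from C to the α-carbon in a backside attack; simultaneously the C–Br σ-bond breaks and both of its electrons leave with Br⁻. One concerted step with inversion of configuration.
The bond broken in this step is the C–Br bond.

C–Br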